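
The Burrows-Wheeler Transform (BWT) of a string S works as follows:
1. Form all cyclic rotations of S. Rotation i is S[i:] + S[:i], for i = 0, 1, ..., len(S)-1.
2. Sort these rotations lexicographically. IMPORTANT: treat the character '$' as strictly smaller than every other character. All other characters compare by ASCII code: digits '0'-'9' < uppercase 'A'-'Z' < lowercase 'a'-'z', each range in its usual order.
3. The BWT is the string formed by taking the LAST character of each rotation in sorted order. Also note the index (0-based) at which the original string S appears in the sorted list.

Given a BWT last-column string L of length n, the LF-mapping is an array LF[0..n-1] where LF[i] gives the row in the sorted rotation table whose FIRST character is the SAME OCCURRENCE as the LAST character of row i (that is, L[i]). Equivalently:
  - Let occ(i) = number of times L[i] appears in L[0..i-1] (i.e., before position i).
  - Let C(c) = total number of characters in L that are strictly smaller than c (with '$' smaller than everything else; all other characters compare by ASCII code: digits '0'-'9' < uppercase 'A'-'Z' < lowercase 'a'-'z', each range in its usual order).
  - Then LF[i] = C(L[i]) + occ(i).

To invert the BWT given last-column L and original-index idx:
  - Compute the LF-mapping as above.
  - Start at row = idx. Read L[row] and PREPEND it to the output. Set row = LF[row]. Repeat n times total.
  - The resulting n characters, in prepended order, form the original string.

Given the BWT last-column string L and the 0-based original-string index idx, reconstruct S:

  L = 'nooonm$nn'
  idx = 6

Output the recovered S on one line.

LF mapping: 2 6 7 8 3 1 0 4 5
Walk LF starting at row 6, prepending L[row]:
  step 1: row=6, L[6]='$', prepend. Next row=LF[6]=0
  step 2: row=0, L[0]='n', prepend. Next row=LF[0]=2
  step 3: row=2, L[2]='o', prepend. Next row=LF[2]=7
  step 4: row=7, L[7]='n', prepend. Next row=LF[7]=4
  step 5: row=4, L[4]='n', prepend. Next row=LF[4]=3
  step 6: row=3, L[3]='o', prepend. Next row=LF[3]=8
  step 7: row=8, L[8]='n', prepend. Next row=LF[8]=5
  step 8: row=5, L[5]='m', prepend. Next row=LF[5]=1
  step 9: row=1, L[1]='o', prepend. Next row=LF[1]=6
Reversed output: omnonnon$

Answer: omnonnon$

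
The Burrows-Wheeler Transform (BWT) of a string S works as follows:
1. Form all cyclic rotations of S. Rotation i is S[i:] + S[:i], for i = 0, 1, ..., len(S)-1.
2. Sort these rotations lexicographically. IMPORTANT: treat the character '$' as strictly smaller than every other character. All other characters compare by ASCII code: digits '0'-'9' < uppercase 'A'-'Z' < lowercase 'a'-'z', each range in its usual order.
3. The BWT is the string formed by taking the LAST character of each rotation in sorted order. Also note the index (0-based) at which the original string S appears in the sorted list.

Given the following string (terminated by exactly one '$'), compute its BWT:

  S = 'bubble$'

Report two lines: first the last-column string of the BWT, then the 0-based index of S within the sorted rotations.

All 7 rotations (rotation i = S[i:]+S[:i]):
  rot[0] = bubble$
  rot[1] = ubble$b
  rot[2] = bble$bu
  rot[3] = ble$bub
  rot[4] = le$bubb
  rot[5] = e$bubbl
  rot[6] = $bubble
Sorted (with $ < everything):
  sorted[0] = $bubble  (last char: 'e')
  sorted[1] = bble$bu  (last char: 'u')
  sorted[2] = ble$bub  (last char: 'b')
  sorted[3] = bubble$  (last char: '$')
  sorted[4] = e$bubbl  (last char: 'l')
  sorted[5] = le$bubb  (last char: 'b')
  sorted[6] = ubble$b  (last char: 'b')
Last column: eub$lbb
Original string S is at sorted index 3

Answer: eub$lbb
3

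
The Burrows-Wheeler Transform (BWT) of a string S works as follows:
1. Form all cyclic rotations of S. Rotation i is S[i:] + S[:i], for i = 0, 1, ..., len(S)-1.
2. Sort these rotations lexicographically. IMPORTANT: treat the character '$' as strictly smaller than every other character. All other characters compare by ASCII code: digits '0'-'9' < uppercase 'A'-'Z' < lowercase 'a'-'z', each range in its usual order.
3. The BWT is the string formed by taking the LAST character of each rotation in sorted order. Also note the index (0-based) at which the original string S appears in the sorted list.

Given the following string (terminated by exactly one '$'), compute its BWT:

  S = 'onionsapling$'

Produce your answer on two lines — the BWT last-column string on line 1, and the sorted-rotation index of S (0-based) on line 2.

Answer: gsnlnpioo$ian
9

Derivation:
All 13 rotations (rotation i = S[i:]+S[:i]):
  rot[0] = onionsapling$
  rot[1] = nionsapling$o
  rot[2] = ionsapling$on
  rot[3] = onsapling$oni
  rot[4] = nsapling$onio
  rot[5] = sapling$onion
  rot[6] = apling$onions
  rot[7] = pling$onionsa
  rot[8] = ling$onionsap
  rot[9] = ing$onionsapl
  rot[10] = ng$onionsapli
  rot[11] = g$onionsaplin
  rot[12] = $onionsapling
Sorted (with $ < everything):
  sorted[0] = $onionsapling  (last char: 'g')
  sorted[1] = apling$onions  (last char: 's')
  sorted[2] = g$onionsaplin  (last char: 'n')
  sorted[3] = ing$onionsapl  (last char: 'l')
  sorted[4] = ionsapling$on  (last char: 'n')
  sorted[5] = ling$onionsap  (last char: 'p')
  sorted[6] = ng$onionsapli  (last char: 'i')
  sorted[7] = nionsapling$o  (last char: 'o')
  sorted[8] = nsapling$onio  (last char: 'o')
  sorted[9] = onionsapling$  (last char: '$')
  sorted[10] = onsapling$oni  (last char: 'i')
  sorted[11] = pling$onionsa  (last char: 'a')
  sorted[12] = sapling$onion  (last char: 'n')
Last column: gsnlnpioo$ian
Original string S is at sorted index 9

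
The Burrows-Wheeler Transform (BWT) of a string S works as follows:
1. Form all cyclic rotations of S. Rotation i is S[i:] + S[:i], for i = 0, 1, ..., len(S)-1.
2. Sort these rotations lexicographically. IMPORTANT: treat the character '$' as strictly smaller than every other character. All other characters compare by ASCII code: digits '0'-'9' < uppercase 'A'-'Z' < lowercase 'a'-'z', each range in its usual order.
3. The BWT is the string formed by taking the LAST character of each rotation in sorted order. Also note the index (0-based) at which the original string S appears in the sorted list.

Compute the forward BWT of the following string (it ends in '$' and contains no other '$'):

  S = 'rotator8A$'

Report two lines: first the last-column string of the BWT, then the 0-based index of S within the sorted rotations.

Answer: Ar8ttro$oa
7

Derivation:
All 10 rotations (rotation i = S[i:]+S[:i]):
  rot[0] = rotator8A$
  rot[1] = otator8A$r
  rot[2] = tator8A$ro
  rot[3] = ator8A$rot
  rot[4] = tor8A$rota
  rot[5] = or8A$rotat
  rot[6] = r8A$rotato
  rot[7] = 8A$rotator
  rot[8] = A$rotator8
  rot[9] = $rotator8A
Sorted (with $ < everything):
  sorted[0] = $rotator8A  (last char: 'A')
  sorted[1] = 8A$rotator  (last char: 'r')
  sorted[2] = A$rotator8  (last char: '8')
  sorted[3] = ator8A$rot  (last char: 't')
  sorted[4] = or8A$rotat  (last char: 't')
  sorted[5] = otator8A$r  (last char: 'r')
  sorted[6] = r8A$rotato  (last char: 'o')
  sorted[7] = rotator8A$  (last char: '$')
  sorted[8] = tator8A$ro  (last char: 'o')
  sorted[9] = tor8A$rota  (last char: 'a')
Last column: Ar8ttro$oa
Original string S is at sorted index 7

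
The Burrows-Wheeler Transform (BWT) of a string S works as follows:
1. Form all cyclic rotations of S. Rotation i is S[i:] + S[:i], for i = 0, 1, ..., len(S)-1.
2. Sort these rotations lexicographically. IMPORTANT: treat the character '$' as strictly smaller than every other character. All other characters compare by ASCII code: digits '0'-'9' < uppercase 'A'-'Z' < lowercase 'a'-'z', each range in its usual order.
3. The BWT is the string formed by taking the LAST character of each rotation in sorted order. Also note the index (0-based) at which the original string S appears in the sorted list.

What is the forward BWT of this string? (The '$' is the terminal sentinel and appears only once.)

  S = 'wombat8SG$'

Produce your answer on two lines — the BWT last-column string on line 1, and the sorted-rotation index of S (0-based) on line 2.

Answer: GtS8bmowa$
9

Derivation:
All 10 rotations (rotation i = S[i:]+S[:i]):
  rot[0] = wombat8SG$
  rot[1] = ombat8SG$w
  rot[2] = mbat8SG$wo
  rot[3] = bat8SG$wom
  rot[4] = at8SG$womb
  rot[5] = t8SG$womba
  rot[6] = 8SG$wombat
  rot[7] = SG$wombat8
  rot[8] = G$wombat8S
  rot[9] = $wombat8SG
Sorted (with $ < everything):
  sorted[0] = $wombat8SG  (last char: 'G')
  sorted[1] = 8SG$wombat  (last char: 't')
  sorted[2] = G$wombat8S  (last char: 'S')
  sorted[3] = SG$wombat8  (last char: '8')
  sorted[4] = at8SG$womb  (last char: 'b')
  sorted[5] = bat8SG$wom  (last char: 'm')
  sorted[6] = mbat8SG$wo  (last char: 'o')
  sorted[7] = ombat8SG$w  (last char: 'w')
  sorted[8] = t8SG$womba  (last char: 'a')
  sorted[9] = wombat8SG$  (last char: '$')
Last column: GtS8bmowa$
Original string S is at sorted index 9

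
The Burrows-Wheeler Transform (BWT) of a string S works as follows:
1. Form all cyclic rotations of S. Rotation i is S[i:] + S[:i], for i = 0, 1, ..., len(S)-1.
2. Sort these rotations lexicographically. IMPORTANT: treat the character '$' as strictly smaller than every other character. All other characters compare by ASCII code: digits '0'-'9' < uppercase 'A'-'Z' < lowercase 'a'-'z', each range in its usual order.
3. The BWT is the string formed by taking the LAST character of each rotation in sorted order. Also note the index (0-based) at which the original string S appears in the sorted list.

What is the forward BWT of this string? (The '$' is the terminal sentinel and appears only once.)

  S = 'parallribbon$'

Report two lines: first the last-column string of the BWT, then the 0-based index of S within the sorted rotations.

All 13 rotations (rotation i = S[i:]+S[:i]):
  rot[0] = parallribbon$
  rot[1] = arallribbon$p
  rot[2] = rallribbon$pa
  rot[3] = allribbon$par
  rot[4] = llribbon$para
  rot[5] = lribbon$paral
  rot[6] = ribbon$parall
  rot[7] = ibbon$parallr
  rot[8] = bbon$parallri
  rot[9] = bon$parallrib
  rot[10] = on$parallribb
  rot[11] = n$parallribbo
  rot[12] = $parallribbon
Sorted (with $ < everything):
  sorted[0] = $parallribbon  (last char: 'n')
  sorted[1] = allribbon$par  (last char: 'r')
  sorted[2] = arallribbon$p  (last char: 'p')
  sorted[3] = bbon$parallri  (last char: 'i')
  sorted[4] = bon$parallrib  (last char: 'b')
  sorted[5] = ibbon$parallr  (last char: 'r')
  sorted[6] = llribbon$para  (last char: 'a')
  sorted[7] = lribbon$paral  (last char: 'l')
  sorted[8] = n$parallribbo  (last char: 'o')
  sorted[9] = on$parallribb  (last char: 'b')
  sorted[10] = parallribbon$  (last char: '$')
  sorted[11] = rallribbon$pa  (last char: 'a')
  sorted[12] = ribbon$parall  (last char: 'l')
Last column: nrpibralob$al
Original string S is at sorted index 10

Answer: nrpibralob$al
10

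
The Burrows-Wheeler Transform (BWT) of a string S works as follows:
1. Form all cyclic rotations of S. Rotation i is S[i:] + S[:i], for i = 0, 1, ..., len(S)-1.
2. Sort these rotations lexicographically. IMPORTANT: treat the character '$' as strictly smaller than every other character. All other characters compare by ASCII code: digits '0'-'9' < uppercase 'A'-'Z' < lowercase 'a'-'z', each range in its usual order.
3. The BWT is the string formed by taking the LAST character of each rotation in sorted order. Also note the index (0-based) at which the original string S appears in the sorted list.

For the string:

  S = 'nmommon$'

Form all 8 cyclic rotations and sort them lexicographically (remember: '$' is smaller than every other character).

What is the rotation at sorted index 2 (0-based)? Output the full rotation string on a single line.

All 8 rotations (rotation i = S[i:]+S[:i]):
  rot[0] = nmommon$
  rot[1] = mommon$n
  rot[2] = ommon$nm
  rot[3] = mmon$nmo
  rot[4] = mon$nmom
  rot[5] = on$nmomm
  rot[6] = n$nmommo
  rot[7] = $nmommon
Sorted (with $ < everything):
  sorted[0] = $nmommon
  sorted[1] = mmon$nmo
  sorted[2] = mommon$n
  sorted[3] = mon$nmom
  sorted[4] = n$nmommo
  sorted[5] = nmommon$
  sorted[6] = ommon$nm
  sorted[7] = on$nmomm
sorted[2] = mommon$n

Answer: mommon$n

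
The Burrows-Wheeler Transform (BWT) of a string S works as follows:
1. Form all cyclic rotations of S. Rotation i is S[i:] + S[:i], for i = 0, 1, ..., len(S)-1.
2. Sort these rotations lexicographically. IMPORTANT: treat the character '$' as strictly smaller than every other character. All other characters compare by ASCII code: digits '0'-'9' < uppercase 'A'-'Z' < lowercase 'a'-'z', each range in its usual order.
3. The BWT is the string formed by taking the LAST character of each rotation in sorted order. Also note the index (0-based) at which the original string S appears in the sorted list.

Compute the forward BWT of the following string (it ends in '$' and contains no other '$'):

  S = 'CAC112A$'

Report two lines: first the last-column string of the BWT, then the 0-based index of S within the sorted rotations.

All 8 rotations (rotation i = S[i:]+S[:i]):
  rot[0] = CAC112A$
  rot[1] = AC112A$C
  rot[2] = C112A$CA
  rot[3] = 112A$CAC
  rot[4] = 12A$CAC1
  rot[5] = 2A$CAC11
  rot[6] = A$CAC112
  rot[7] = $CAC112A
Sorted (with $ < everything):
  sorted[0] = $CAC112A  (last char: 'A')
  sorted[1] = 112A$CAC  (last char: 'C')
  sorted[2] = 12A$CAC1  (last char: '1')
  sorted[3] = 2A$CAC11  (last char: '1')
  sorted[4] = A$CAC112  (last char: '2')
  sorted[5] = AC112A$C  (last char: 'C')
  sorted[6] = C112A$CA  (last char: 'A')
  sorted[7] = CAC112A$  (last char: '$')
Last column: AC112CA$
Original string S is at sorted index 7

Answer: AC112CA$
7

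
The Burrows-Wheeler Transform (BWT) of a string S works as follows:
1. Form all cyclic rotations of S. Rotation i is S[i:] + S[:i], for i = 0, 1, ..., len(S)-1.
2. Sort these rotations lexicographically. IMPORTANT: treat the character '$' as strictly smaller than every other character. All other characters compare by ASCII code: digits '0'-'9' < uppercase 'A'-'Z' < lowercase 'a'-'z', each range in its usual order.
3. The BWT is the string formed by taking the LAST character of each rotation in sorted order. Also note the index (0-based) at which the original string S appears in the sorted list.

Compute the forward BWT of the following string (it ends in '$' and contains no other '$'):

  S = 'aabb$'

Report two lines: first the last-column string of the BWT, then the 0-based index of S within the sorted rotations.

Answer: b$aba
1

Derivation:
All 5 rotations (rotation i = S[i:]+S[:i]):
  rot[0] = aabb$
  rot[1] = abb$a
  rot[2] = bb$aa
  rot[3] = b$aab
  rot[4] = $aabb
Sorted (with $ < everything):
  sorted[0] = $aabb  (last char: 'b')
  sorted[1] = aabb$  (last char: '$')
  sorted[2] = abb$a  (last char: 'a')
  sorted[3] = b$aab  (last char: 'b')
  sorted[4] = bb$aa  (last char: 'a')
Last column: b$aba
Original string S is at sorted index 1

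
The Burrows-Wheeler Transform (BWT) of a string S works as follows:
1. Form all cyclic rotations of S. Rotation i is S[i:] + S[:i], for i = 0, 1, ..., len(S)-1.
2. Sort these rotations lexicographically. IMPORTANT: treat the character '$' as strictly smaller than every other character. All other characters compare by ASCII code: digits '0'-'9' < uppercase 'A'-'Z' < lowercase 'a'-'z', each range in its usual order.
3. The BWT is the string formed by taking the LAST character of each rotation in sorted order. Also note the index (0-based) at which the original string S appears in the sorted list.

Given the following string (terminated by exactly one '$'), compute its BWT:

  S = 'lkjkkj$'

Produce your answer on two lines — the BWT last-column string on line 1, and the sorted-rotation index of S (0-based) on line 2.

All 7 rotations (rotation i = S[i:]+S[:i]):
  rot[0] = lkjkkj$
  rot[1] = kjkkj$l
  rot[2] = jkkj$lk
  rot[3] = kkj$lkj
  rot[4] = kj$lkjk
  rot[5] = j$lkjkk
  rot[6] = $lkjkkj
Sorted (with $ < everything):
  sorted[0] = $lkjkkj  (last char: 'j')
  sorted[1] = j$lkjkk  (last char: 'k')
  sorted[2] = jkkj$lk  (last char: 'k')
  sorted[3] = kj$lkjk  (last char: 'k')
  sorted[4] = kjkkj$l  (last char: 'l')
  sorted[5] = kkj$lkj  (last char: 'j')
  sorted[6] = lkjkkj$  (last char: '$')
Last column: jkkklj$
Original string S is at sorted index 6

Answer: jkkklj$
6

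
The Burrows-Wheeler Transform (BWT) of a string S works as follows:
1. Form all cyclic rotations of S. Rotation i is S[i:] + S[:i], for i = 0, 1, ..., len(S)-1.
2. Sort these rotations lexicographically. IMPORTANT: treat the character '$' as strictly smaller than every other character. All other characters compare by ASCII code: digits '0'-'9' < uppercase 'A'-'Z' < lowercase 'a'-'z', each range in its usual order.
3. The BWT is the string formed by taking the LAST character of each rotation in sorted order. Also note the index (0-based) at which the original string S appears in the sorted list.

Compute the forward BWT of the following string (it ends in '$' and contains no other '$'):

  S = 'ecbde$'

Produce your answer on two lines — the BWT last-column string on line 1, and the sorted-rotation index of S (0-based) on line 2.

Answer: ecebd$
5

Derivation:
All 6 rotations (rotation i = S[i:]+S[:i]):
  rot[0] = ecbde$
  rot[1] = cbde$e
  rot[2] = bde$ec
  rot[3] = de$ecb
  rot[4] = e$ecbd
  rot[5] = $ecbde
Sorted (with $ < everything):
  sorted[0] = $ecbde  (last char: 'e')
  sorted[1] = bde$ec  (last char: 'c')
  sorted[2] = cbde$e  (last char: 'e')
  sorted[3] = de$ecb  (last char: 'b')
  sorted[4] = e$ecbd  (last char: 'd')
  sorted[5] = ecbde$  (last char: '$')
Last column: ecebd$
Original string S is at sorted index 5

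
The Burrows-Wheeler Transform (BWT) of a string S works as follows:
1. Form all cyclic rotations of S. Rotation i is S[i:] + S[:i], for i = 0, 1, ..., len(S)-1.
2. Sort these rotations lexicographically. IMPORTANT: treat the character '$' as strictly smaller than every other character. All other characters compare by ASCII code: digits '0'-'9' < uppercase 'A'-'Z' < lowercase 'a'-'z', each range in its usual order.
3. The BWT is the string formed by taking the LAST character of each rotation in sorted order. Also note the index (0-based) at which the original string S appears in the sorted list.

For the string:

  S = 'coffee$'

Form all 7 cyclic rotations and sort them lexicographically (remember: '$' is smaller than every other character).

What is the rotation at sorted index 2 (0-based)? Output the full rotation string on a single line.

Answer: e$coffe

Derivation:
All 7 rotations (rotation i = S[i:]+S[:i]):
  rot[0] = coffee$
  rot[1] = offee$c
  rot[2] = ffee$co
  rot[3] = fee$cof
  rot[4] = ee$coff
  rot[5] = e$coffe
  rot[6] = $coffee
Sorted (with $ < everything):
  sorted[0] = $coffee
  sorted[1] = coffee$
  sorted[2] = e$coffe
  sorted[3] = ee$coff
  sorted[4] = fee$cof
  sorted[5] = ffee$co
  sorted[6] = offee$c
sorted[2] = e$coffe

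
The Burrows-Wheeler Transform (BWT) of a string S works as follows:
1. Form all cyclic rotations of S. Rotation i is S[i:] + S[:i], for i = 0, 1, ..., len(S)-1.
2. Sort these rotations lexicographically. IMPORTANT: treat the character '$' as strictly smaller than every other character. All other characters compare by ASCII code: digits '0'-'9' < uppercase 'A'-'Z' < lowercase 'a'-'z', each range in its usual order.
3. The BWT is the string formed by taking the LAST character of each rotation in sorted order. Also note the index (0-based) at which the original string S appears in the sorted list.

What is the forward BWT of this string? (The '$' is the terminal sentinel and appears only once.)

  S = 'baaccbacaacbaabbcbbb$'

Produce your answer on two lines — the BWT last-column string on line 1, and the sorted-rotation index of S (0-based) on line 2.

All 21 rotations (rotation i = S[i:]+S[:i]):
  rot[0] = baaccbacaacbaabbcbbb$
  rot[1] = aaccbacaacbaabbcbbb$b
  rot[2] = accbacaacbaabbcbbb$ba
  rot[3] = ccbacaacbaabbcbbb$baa
  rot[4] = cbacaacbaabbcbbb$baac
  rot[5] = bacaacbaabbcbbb$baacc
  rot[6] = acaacbaabbcbbb$baaccb
  rot[7] = caacbaabbcbbb$baaccba
  rot[8] = aacbaabbcbbb$baaccbac
  rot[9] = acbaabbcbbb$baaccbaca
  rot[10] = cbaabbcbbb$baaccbacaa
  rot[11] = baabbcbbb$baaccbacaac
  rot[12] = aabbcbbb$baaccbacaacb
  rot[13] = abbcbbb$baaccbacaacba
  rot[14] = bbcbbb$baaccbacaacbaa
  rot[15] = bcbbb$baaccbacaacbaab
  rot[16] = cbbb$baaccbacaacbaabb
  rot[17] = bbb$baaccbacaacbaabbc
  rot[18] = bb$baaccbacaacbaabbcb
  rot[19] = b$baaccbacaacbaabbcbb
  rot[20] = $baaccbacaacbaabbcbbb
Sorted (with $ < everything):
  sorted[0] = $baaccbacaacbaabbcbbb  (last char: 'b')
  sorted[1] = aabbcbbb$baaccbacaacb  (last char: 'b')
  sorted[2] = aacbaabbcbbb$baaccbac  (last char: 'c')
  sorted[3] = aaccbacaacbaabbcbbb$b  (last char: 'b')
  sorted[4] = abbcbbb$baaccbacaacba  (last char: 'a')
  sorted[5] = acaacbaabbcbbb$baaccb  (last char: 'b')
  sorted[6] = acbaabbcbbb$baaccbaca  (last char: 'a')
  sorted[7] = accbacaacbaabbcbbb$ba  (last char: 'a')
  sorted[8] = b$baaccbacaacbaabbcbb  (last char: 'b')
  sorted[9] = baabbcbbb$baaccbacaac  (last char: 'c')
  sorted[10] = baaccbacaacbaabbcbbb$  (last char: '$')
  sorted[11] = bacaacbaabbcbbb$baacc  (last char: 'c')
  sorted[12] = bb$baaccbacaacbaabbcb  (last char: 'b')
  sorted[13] = bbb$baaccbacaacbaabbc  (last char: 'c')
  sorted[14] = bbcbbb$baaccbacaacbaa  (last char: 'a')
  sorted[15] = bcbbb$baaccbacaacbaab  (last char: 'b')
  sorted[16] = caacbaabbcbbb$baaccba  (last char: 'a')
  sorted[17] = cbaabbcbbb$baaccbacaa  (last char: 'a')
  sorted[18] = cbacaacbaabbcbbb$baac  (last char: 'c')
  sorted[19] = cbbb$baaccbacaacbaabb  (last char: 'b')
  sorted[20] = ccbacaacbaabbcbbb$baa  (last char: 'a')
Last column: bbcbabaabc$cbcabaacba
Original string S is at sorted index 10

Answer: bbcbabaabc$cbcabaacba
10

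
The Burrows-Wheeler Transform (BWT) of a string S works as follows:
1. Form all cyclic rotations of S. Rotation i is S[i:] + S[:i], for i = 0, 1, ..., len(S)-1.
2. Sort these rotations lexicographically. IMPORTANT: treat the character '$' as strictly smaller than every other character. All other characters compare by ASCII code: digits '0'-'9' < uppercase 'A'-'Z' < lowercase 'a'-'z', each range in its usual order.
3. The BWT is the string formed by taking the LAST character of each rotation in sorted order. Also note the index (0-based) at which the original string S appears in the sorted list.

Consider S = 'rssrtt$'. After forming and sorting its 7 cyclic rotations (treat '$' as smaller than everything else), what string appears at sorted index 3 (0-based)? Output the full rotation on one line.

Answer: srtt$rs

Derivation:
All 7 rotations (rotation i = S[i:]+S[:i]):
  rot[0] = rssrtt$
  rot[1] = ssrtt$r
  rot[2] = srtt$rs
  rot[3] = rtt$rss
  rot[4] = tt$rssr
  rot[5] = t$rssrt
  rot[6] = $rssrtt
Sorted (with $ < everything):
  sorted[0] = $rssrtt
  sorted[1] = rssrtt$
  sorted[2] = rtt$rss
  sorted[3] = srtt$rs
  sorted[4] = ssrtt$r
  sorted[5] = t$rssrt
  sorted[6] = tt$rssr
sorted[3] = srtt$rs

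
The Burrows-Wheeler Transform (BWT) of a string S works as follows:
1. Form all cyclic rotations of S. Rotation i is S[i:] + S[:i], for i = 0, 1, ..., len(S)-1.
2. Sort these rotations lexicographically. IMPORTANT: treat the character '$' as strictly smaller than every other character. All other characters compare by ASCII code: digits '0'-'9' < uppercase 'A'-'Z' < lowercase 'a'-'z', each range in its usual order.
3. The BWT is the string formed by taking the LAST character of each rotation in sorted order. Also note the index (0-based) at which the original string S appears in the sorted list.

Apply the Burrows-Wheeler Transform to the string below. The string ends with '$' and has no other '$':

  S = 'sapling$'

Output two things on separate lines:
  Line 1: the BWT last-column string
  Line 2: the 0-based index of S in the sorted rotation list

All 8 rotations (rotation i = S[i:]+S[:i]):
  rot[0] = sapling$
  rot[1] = apling$s
  rot[2] = pling$sa
  rot[3] = ling$sap
  rot[4] = ing$sapl
  rot[5] = ng$sapli
  rot[6] = g$saplin
  rot[7] = $sapling
Sorted (with $ < everything):
  sorted[0] = $sapling  (last char: 'g')
  sorted[1] = apling$s  (last char: 's')
  sorted[2] = g$saplin  (last char: 'n')
  sorted[3] = ing$sapl  (last char: 'l')
  sorted[4] = ling$sap  (last char: 'p')
  sorted[5] = ng$sapli  (last char: 'i')
  sorted[6] = pling$sa  (last char: 'a')
  sorted[7] = sapling$  (last char: '$')
Last column: gsnlpia$
Original string S is at sorted index 7

Answer: gsnlpia$
7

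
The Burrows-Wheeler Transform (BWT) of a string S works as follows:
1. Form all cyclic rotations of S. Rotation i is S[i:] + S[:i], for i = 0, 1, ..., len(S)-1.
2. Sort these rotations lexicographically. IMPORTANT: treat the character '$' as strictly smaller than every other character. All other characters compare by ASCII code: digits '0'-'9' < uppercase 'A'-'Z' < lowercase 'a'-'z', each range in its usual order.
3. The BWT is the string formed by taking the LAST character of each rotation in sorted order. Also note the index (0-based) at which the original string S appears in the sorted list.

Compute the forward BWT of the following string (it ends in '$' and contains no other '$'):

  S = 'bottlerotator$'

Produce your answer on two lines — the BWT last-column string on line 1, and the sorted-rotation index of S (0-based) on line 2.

All 14 rotations (rotation i = S[i:]+S[:i]):
  rot[0] = bottlerotator$
  rot[1] = ottlerotator$b
  rot[2] = ttlerotator$bo
  rot[3] = tlerotator$bot
  rot[4] = lerotator$bott
  rot[5] = erotator$bottl
  rot[6] = rotator$bottle
  rot[7] = otator$bottler
  rot[8] = tator$bottlero
  rot[9] = ator$bottlerot
  rot[10] = tor$bottlerota
  rot[11] = or$bottlerotat
  rot[12] = r$bottlerotato
  rot[13] = $bottlerotator
Sorted (with $ < everything):
  sorted[0] = $bottlerotator  (last char: 'r')
  sorted[1] = ator$bottlerot  (last char: 't')
  sorted[2] = bottlerotator$  (last char: '$')
  sorted[3] = erotator$bottl  (last char: 'l')
  sorted[4] = lerotator$bott  (last char: 't')
  sorted[5] = or$bottlerotat  (last char: 't')
  sorted[6] = otator$bottler  (last char: 'r')
  sorted[7] = ottlerotator$b  (last char: 'b')
  sorted[8] = r$bottlerotato  (last char: 'o')
  sorted[9] = rotator$bottle  (last char: 'e')
  sorted[10] = tator$bottlero  (last char: 'o')
  sorted[11] = tlerotator$bot  (last char: 't')
  sorted[12] = tor$bottlerota  (last char: 'a')
  sorted[13] = ttlerotator$bo  (last char: 'o')
Last column: rt$lttrboeotao
Original string S is at sorted index 2

Answer: rt$lttrboeotao
2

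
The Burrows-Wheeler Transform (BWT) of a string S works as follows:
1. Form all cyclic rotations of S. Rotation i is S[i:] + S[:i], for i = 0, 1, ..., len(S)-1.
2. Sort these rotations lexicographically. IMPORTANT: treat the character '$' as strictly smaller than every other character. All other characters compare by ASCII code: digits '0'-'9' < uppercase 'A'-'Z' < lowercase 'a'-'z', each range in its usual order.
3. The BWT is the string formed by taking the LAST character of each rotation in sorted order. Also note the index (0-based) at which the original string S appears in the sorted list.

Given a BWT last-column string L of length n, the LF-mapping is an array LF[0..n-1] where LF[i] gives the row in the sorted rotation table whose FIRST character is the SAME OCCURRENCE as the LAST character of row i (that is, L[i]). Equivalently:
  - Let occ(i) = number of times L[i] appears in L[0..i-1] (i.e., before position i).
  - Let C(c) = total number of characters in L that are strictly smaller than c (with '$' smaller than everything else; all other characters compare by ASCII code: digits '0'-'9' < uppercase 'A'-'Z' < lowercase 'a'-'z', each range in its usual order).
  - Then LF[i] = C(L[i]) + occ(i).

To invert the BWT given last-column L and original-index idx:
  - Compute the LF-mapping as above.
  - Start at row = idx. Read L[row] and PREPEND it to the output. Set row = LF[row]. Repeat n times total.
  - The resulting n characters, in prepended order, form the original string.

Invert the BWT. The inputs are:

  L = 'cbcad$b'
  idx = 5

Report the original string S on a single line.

LF mapping: 4 2 5 1 6 0 3
Walk LF starting at row 5, prepending L[row]:
  step 1: row=5, L[5]='$', prepend. Next row=LF[5]=0
  step 2: row=0, L[0]='c', prepend. Next row=LF[0]=4
  step 3: row=4, L[4]='d', prepend. Next row=LF[4]=6
  step 4: row=6, L[6]='b', prepend. Next row=LF[6]=3
  step 5: row=3, L[3]='a', prepend. Next row=LF[3]=1
  step 6: row=1, L[1]='b', prepend. Next row=LF[1]=2
  step 7: row=2, L[2]='c', prepend. Next row=LF[2]=5
Reversed output: cbabdc$

Answer: cbabdc$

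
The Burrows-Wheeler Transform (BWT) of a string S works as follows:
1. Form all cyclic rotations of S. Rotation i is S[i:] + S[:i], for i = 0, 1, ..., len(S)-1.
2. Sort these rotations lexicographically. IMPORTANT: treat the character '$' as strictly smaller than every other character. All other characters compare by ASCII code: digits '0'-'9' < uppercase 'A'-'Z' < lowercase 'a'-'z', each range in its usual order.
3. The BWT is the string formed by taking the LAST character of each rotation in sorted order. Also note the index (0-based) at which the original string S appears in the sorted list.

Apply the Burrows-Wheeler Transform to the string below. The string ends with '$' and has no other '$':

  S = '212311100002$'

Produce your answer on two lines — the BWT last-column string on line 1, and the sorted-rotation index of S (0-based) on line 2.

Answer: 2100011320$12
10

Derivation:
All 13 rotations (rotation i = S[i:]+S[:i]):
  rot[0] = 212311100002$
  rot[1] = 12311100002$2
  rot[2] = 2311100002$21
  rot[3] = 311100002$212
  rot[4] = 11100002$2123
  rot[5] = 1100002$21231
  rot[6] = 100002$212311
  rot[7] = 00002$2123111
  rot[8] = 0002$21231110
  rot[9] = 002$212311100
  rot[10] = 02$2123111000
  rot[11] = 2$21231110000
  rot[12] = $212311100002
Sorted (with $ < everything):
  sorted[0] = $212311100002  (last char: '2')
  sorted[1] = 00002$2123111  (last char: '1')
  sorted[2] = 0002$21231110  (last char: '0')
  sorted[3] = 002$212311100  (last char: '0')
  sorted[4] = 02$2123111000  (last char: '0')
  sorted[5] = 100002$212311  (last char: '1')
  sorted[6] = 1100002$21231  (last char: '1')
  sorted[7] = 11100002$2123  (last char: '3')
  sorted[8] = 12311100002$2  (last char: '2')
  sorted[9] = 2$21231110000  (last char: '0')
  sorted[10] = 212311100002$  (last char: '$')
  sorted[11] = 2311100002$21  (last char: '1')
  sorted[12] = 311100002$212  (last char: '2')
Last column: 2100011320$12
Original string S is at sorted index 10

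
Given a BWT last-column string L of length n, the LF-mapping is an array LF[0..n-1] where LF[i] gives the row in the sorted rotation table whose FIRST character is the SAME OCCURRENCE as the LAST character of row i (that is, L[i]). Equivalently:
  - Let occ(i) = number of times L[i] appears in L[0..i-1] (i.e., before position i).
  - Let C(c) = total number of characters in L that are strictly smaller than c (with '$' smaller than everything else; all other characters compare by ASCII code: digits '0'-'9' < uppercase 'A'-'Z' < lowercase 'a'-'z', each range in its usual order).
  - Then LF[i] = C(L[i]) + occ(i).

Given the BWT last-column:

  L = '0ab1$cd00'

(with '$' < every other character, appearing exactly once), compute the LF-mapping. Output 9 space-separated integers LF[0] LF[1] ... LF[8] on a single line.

Char counts: '$':1, '0':3, '1':1, 'a':1, 'b':1, 'c':1, 'd':1
C (first-col start): C('$')=0, C('0')=1, C('1')=4, C('a')=5, C('b')=6, C('c')=7, C('d')=8
L[0]='0': occ=0, LF[0]=C('0')+0=1+0=1
L[1]='a': occ=0, LF[1]=C('a')+0=5+0=5
L[2]='b': occ=0, LF[2]=C('b')+0=6+0=6
L[3]='1': occ=0, LF[3]=C('1')+0=4+0=4
L[4]='$': occ=0, LF[4]=C('$')+0=0+0=0
L[5]='c': occ=0, LF[5]=C('c')+0=7+0=7
L[6]='d': occ=0, LF[6]=C('d')+0=8+0=8
L[7]='0': occ=1, LF[7]=C('0')+1=1+1=2
L[8]='0': occ=2, LF[8]=C('0')+2=1+2=3

Answer: 1 5 6 4 0 7 8 2 3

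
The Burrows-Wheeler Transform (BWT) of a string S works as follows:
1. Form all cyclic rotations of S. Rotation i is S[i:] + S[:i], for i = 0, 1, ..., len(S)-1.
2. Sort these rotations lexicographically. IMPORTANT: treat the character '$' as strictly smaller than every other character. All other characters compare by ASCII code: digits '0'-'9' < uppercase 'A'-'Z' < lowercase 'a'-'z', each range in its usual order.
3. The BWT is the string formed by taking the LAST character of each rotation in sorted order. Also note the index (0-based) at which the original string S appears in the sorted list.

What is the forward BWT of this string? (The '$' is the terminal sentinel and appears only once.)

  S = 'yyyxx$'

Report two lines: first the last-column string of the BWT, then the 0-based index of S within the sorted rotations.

All 6 rotations (rotation i = S[i:]+S[:i]):
  rot[0] = yyyxx$
  rot[1] = yyxx$y
  rot[2] = yxx$yy
  rot[3] = xx$yyy
  rot[4] = x$yyyx
  rot[5] = $yyyxx
Sorted (with $ < everything):
  sorted[0] = $yyyxx  (last char: 'x')
  sorted[1] = x$yyyx  (last char: 'x')
  sorted[2] = xx$yyy  (last char: 'y')
  sorted[3] = yxx$yy  (last char: 'y')
  sorted[4] = yyxx$y  (last char: 'y')
  sorted[5] = yyyxx$  (last char: '$')
Last column: xxyyy$
Original string S is at sorted index 5

Answer: xxyyy$
5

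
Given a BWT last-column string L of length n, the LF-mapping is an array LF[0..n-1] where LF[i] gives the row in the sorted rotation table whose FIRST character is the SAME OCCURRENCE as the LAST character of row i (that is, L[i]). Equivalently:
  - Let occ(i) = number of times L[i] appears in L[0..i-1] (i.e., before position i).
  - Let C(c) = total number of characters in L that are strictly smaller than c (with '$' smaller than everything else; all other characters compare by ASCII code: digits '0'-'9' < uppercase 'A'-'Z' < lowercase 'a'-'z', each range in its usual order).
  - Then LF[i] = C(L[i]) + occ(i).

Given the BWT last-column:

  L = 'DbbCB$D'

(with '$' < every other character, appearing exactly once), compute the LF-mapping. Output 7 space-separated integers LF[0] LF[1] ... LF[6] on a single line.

Char counts: '$':1, 'B':1, 'C':1, 'D':2, 'b':2
C (first-col start): C('$')=0, C('B')=1, C('C')=2, C('D')=3, C('b')=5
L[0]='D': occ=0, LF[0]=C('D')+0=3+0=3
L[1]='b': occ=0, LF[1]=C('b')+0=5+0=5
L[2]='b': occ=1, LF[2]=C('b')+1=5+1=6
L[3]='C': occ=0, LF[3]=C('C')+0=2+0=2
L[4]='B': occ=0, LF[4]=C('B')+0=1+0=1
L[5]='$': occ=0, LF[5]=C('$')+0=0+0=0
L[6]='D': occ=1, LF[6]=C('D')+1=3+1=4

Answer: 3 5 6 2 1 0 4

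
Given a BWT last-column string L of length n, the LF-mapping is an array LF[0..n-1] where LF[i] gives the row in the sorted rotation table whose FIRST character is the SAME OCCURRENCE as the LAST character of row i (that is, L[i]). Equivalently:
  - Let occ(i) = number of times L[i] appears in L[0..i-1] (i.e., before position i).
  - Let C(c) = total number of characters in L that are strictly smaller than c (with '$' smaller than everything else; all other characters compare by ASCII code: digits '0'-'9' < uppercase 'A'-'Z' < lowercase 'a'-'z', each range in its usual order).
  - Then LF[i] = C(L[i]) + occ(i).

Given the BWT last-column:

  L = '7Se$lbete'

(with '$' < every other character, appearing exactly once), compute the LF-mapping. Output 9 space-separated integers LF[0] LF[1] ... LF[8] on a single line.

Answer: 1 2 4 0 7 3 5 8 6

Derivation:
Char counts: '$':1, '7':1, 'S':1, 'b':1, 'e':3, 'l':1, 't':1
C (first-col start): C('$')=0, C('7')=1, C('S')=2, C('b')=3, C('e')=4, C('l')=7, C('t')=8
L[0]='7': occ=0, LF[0]=C('7')+0=1+0=1
L[1]='S': occ=0, LF[1]=C('S')+0=2+0=2
L[2]='e': occ=0, LF[2]=C('e')+0=4+0=4
L[3]='$': occ=0, LF[3]=C('$')+0=0+0=0
L[4]='l': occ=0, LF[4]=C('l')+0=7+0=7
L[5]='b': occ=0, LF[5]=C('b')+0=3+0=3
L[6]='e': occ=1, LF[6]=C('e')+1=4+1=5
L[7]='t': occ=0, LF[7]=C('t')+0=8+0=8
L[8]='e': occ=2, LF[8]=C('e')+2=4+2=6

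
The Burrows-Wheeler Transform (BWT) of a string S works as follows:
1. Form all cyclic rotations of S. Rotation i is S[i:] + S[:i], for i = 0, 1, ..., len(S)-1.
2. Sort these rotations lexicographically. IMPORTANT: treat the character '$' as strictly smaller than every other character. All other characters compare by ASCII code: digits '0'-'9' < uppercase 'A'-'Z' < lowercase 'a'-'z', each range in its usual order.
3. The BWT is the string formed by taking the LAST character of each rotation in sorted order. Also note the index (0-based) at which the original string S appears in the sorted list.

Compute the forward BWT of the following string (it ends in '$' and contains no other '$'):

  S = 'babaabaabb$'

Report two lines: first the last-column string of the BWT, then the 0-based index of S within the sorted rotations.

All 11 rotations (rotation i = S[i:]+S[:i]):
  rot[0] = babaabaabb$
  rot[1] = abaabaabb$b
  rot[2] = baabaabb$ba
  rot[3] = aabaabb$bab
  rot[4] = abaabb$baba
  rot[5] = baabb$babaa
  rot[6] = aabb$babaab
  rot[7] = abb$babaaba
  rot[8] = bb$babaabaa
  rot[9] = b$babaabaab
  rot[10] = $babaabaabb
Sorted (with $ < everything):
  sorted[0] = $babaabaabb  (last char: 'b')
  sorted[1] = aabaabb$bab  (last char: 'b')
  sorted[2] = aabb$babaab  (last char: 'b')
  sorted[3] = abaabaabb$b  (last char: 'b')
  sorted[4] = abaabb$baba  (last char: 'a')
  sorted[5] = abb$babaaba  (last char: 'a')
  sorted[6] = b$babaabaab  (last char: 'b')
  sorted[7] = baabaabb$ba  (last char: 'a')
  sorted[8] = baabb$babaa  (last char: 'a')
  sorted[9] = babaabaabb$  (last char: '$')
  sorted[10] = bb$babaabaa  (last char: 'a')
Last column: bbbbaabaa$a
Original string S is at sorted index 9

Answer: bbbbaabaa$a
9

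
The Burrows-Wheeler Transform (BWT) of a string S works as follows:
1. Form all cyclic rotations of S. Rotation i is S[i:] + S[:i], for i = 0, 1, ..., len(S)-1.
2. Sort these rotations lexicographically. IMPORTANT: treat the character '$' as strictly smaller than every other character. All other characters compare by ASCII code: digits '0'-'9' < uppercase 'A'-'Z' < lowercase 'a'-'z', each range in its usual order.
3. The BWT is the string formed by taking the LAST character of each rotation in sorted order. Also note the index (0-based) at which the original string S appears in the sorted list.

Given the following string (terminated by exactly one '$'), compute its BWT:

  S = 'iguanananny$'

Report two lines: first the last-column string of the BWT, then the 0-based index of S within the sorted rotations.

All 12 rotations (rotation i = S[i:]+S[:i]):
  rot[0] = iguanananny$
  rot[1] = guanananny$i
  rot[2] = uanananny$ig
  rot[3] = anananny$igu
  rot[4] = nananny$igua
  rot[5] = ananny$iguan
  rot[6] = nanny$iguana
  rot[7] = anny$iguanan
  rot[8] = nny$iguanana
  rot[9] = ny$iguananan
  rot[10] = y$iguananann
  rot[11] = $iguanananny
Sorted (with $ < everything):
  sorted[0] = $iguanananny  (last char: 'y')
  sorted[1] = anananny$igu  (last char: 'u')
  sorted[2] = ananny$iguan  (last char: 'n')
  sorted[3] = anny$iguanan  (last char: 'n')
  sorted[4] = guanananny$i  (last char: 'i')
  sorted[5] = iguanananny$  (last char: '$')
  sorted[6] = nananny$igua  (last char: 'a')
  sorted[7] = nanny$iguana  (last char: 'a')
  sorted[8] = nny$iguanana  (last char: 'a')
  sorted[9] = ny$iguananan  (last char: 'n')
  sorted[10] = uanananny$ig  (last char: 'g')
  sorted[11] = y$iguananann  (last char: 'n')
Last column: yunni$aaangn
Original string S is at sorted index 5

Answer: yunni$aaangn
5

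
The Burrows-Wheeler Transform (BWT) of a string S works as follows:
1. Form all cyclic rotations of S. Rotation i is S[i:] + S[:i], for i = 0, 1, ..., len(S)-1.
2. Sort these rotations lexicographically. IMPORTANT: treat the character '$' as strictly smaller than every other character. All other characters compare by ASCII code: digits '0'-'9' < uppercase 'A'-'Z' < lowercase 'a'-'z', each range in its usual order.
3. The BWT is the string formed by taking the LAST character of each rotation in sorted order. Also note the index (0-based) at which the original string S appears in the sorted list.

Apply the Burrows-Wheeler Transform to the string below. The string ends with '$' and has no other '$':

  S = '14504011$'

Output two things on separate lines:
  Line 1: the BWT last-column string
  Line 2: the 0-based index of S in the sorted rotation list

All 9 rotations (rotation i = S[i:]+S[:i]):
  rot[0] = 14504011$
  rot[1] = 4504011$1
  rot[2] = 504011$14
  rot[3] = 04011$145
  rot[4] = 4011$1450
  rot[5] = 011$14504
  rot[6] = 11$145040
  rot[7] = 1$1450401
  rot[8] = $14504011
Sorted (with $ < everything):
  sorted[0] = $14504011  (last char: '1')
  sorted[1] = 011$14504  (last char: '4')
  sorted[2] = 04011$145  (last char: '5')
  sorted[3] = 1$1450401  (last char: '1')
  sorted[4] = 11$145040  (last char: '0')
  sorted[5] = 14504011$  (last char: '$')
  sorted[6] = 4011$1450  (last char: '0')
  sorted[7] = 4504011$1  (last char: '1')
  sorted[8] = 504011$14  (last char: '4')
Last column: 14510$014
Original string S is at sorted index 5

Answer: 14510$014
5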